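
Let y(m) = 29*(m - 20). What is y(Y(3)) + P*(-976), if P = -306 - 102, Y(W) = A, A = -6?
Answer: 397454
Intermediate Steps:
Y(W) = -6
P = -408
y(m) = -580 + 29*m (y(m) = 29*(-20 + m) = -580 + 29*m)
y(Y(3)) + P*(-976) = (-580 + 29*(-6)) - 408*(-976) = (-580 - 174) + 398208 = -754 + 398208 = 397454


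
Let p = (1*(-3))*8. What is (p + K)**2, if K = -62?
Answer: 7396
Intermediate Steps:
p = -24 (p = -3*8 = -24)
(p + K)**2 = (-24 - 62)**2 = (-86)**2 = 7396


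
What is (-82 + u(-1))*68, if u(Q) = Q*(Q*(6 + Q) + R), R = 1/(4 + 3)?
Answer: -36720/7 ≈ -5245.7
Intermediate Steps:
R = 1/7 ≈ 0.14286
u(Q) = Q*(1/7 + Q*(6 + Q)) (u(Q) = Q*(Q*(6 + Q) + 1/7) = Q*(1/7 + Q*(6 + Q)))
(-82 + u(-1))*68 = (-82 - (1/7 + (-1)**2 + 6*(-1)))*68 = (-82 - (1/7 + 1 - 6))*68 = (-82 - 1*(-34/7))*68 = (-82 + 34/7)*68 = -540/7*68 = -36720/7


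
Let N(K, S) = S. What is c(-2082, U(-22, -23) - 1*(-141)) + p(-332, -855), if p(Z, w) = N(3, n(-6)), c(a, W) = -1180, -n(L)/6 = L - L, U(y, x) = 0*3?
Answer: -1180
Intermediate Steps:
U(y, x) = 0
n(L) = 0 (n(L) = -6*(L - L) = -6*0 = 0)
p(Z, w) = 0
c(-2082, U(-22, -23) - 1*(-141)) + p(-332, -855) = -1180 + 0 = -1180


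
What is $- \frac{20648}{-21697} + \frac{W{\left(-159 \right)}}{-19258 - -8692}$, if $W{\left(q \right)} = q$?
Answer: $\frac{73872197}{76416834} \approx 0.9667$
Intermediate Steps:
$- \frac{20648}{-21697} + \frac{W{\left(-159 \right)}}{-19258 - -8692} = - \frac{20648}{-21697} - \frac{159}{-19258 - -8692} = \left(-20648\right) \left(- \frac{1}{21697}\right) - \frac{159}{-19258 + 8692} = \frac{20648}{21697} - \frac{159}{-10566} = \frac{20648}{21697} - - \frac{53}{3522} = \frac{20648}{21697} + \frac{53}{3522} = \frac{73872197}{76416834}$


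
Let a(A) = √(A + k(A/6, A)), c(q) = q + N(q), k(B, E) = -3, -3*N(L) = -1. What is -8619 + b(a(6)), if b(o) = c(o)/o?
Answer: -8618 + √3/9 ≈ -8617.8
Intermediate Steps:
N(L) = ⅓ (N(L) = -⅓*(-1) = ⅓)
c(q) = ⅓ + q (c(q) = q + ⅓ = ⅓ + q)
a(A) = √(-3 + A) (a(A) = √(A - 3) = √(-3 + A))
b(o) = (⅓ + o)/o
-8619 + b(a(6)) = -8619 + (⅓ + √(-3 + 6))/(√(-3 + 6)) = -8619 + (⅓ + √3)/(√3) = -8619 + (√3/3)*(⅓ + √3) = -8619 + √3*(⅓ + √3)/3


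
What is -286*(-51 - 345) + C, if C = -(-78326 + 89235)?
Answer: 102347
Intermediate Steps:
C = -10909 (C = -1*10909 = -10909)
-286*(-51 - 345) + C = -286*(-51 - 345) - 10909 = -286*(-396) - 10909 = 113256 - 10909 = 102347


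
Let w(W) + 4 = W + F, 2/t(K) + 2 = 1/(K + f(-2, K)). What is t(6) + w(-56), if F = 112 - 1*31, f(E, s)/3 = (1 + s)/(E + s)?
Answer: 858/43 ≈ 19.953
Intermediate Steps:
f(E, s) = 3*(1 + s)/(E + s) (f(E, s) = 3*((1 + s)/(E + s)) = 3*(1 + s)/(E + s))
F = 81 (F = 112 - 31 = 81)
t(K) = 2/(-2 + 1/(K + 3*(1 + K)/(-2 + K)))
w(W) = 77 + W (w(W) = -4 + (W + 81) = -4 + (81 + W) = 77 + W)
t(6) + w(-56) = 2*(-3 - 1*6 - 1*6²)/(8 + 6 + 2*6²) + (77 - 56) = 2*(-3 - 6 - 1*36)/(8 + 6 + 2*36) + 21 = 2*(-3 - 6 - 36)/(8 + 6 + 72) + 21 = 2*(-45)/86 + 21 = 2*(1/86)*(-45) + 21 = -45/43 + 21 = 858/43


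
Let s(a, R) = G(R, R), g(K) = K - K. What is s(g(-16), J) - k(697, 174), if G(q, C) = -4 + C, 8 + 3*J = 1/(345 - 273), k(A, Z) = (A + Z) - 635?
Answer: -52415/216 ≈ -242.66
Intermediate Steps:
k(A, Z) = -635 + A + Z
J = -575/216 (J = -8/3 + 1/(3*(345 - 273)) = -8/3 + (⅓)/72 = -8/3 + (⅓)*(1/72) = -8/3 + 1/216 = -575/216 ≈ -2.6620)
g(K) = 0
s(a, R) = -4 + R
s(g(-16), J) - k(697, 174) = (-4 - 575/216) - (-635 + 697 + 174) = -1439/216 - 1*236 = -1439/216 - 236 = -52415/216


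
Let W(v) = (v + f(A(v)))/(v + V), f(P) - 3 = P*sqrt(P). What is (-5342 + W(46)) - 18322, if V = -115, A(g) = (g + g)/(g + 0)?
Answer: -1632865/69 - 2*sqrt(2)/69 ≈ -23665.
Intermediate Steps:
A(g) = 2 (A(g) = (2*g)/g = 2)
f(P) = 3 + P**(3/2) (f(P) = 3 + P*sqrt(P) = 3 + P**(3/2))
W(v) = (3 + v + 2*sqrt(2))/(-115 + v) (W(v) = (v + (3 + 2**(3/2)))/(v - 115) = (v + (3 + 2*sqrt(2)))/(-115 + v) = (3 + v + 2*sqrt(2))/(-115 + v))
(-5342 + W(46)) - 18322 = (-5342 + (3 + 46 + 2*sqrt(2))/(-115 + 46)) - 18322 = (-5342 + (49 + 2*sqrt(2))/(-69)) - 18322 = (-5342 - (49 + 2*sqrt(2))/69) - 18322 = (-5342 + (-49/69 - 2*sqrt(2)/69)) - 18322 = (-368647/69 - 2*sqrt(2)/69) - 18322 = -1632865/69 - 2*sqrt(2)/69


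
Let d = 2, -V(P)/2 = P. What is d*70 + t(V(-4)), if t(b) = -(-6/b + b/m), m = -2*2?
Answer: 571/4 ≈ 142.75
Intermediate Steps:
V(P) = -2*P
m = -4
t(b) = 6/b + b/4 (t(b) = -(-6/b + b/(-4)) = -(-6/b + b*(-¼)) = -(-6/b - b/4) = 6/b + b/4)
d*70 + t(V(-4)) = 2*70 + (6/((-2*(-4))) + (-2*(-4))/4) = 140 + (6/8 + (¼)*8) = 140 + (6*(⅛) + 2) = 140 + (¾ + 2) = 140 + 11/4 = 571/4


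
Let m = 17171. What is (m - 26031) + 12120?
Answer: 3260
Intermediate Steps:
(m - 26031) + 12120 = (17171 - 26031) + 12120 = -8860 + 12120 = 3260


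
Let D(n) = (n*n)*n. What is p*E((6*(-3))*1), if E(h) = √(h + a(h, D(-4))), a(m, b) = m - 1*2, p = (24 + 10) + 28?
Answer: 62*I*√38 ≈ 382.19*I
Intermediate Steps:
D(n) = n³ (D(n) = n²*n = n³)
p = 62 (p = 34 + 28 = 62)
a(m, b) = -2 + m (a(m, b) = m - 2 = -2 + m)
E(h) = √(-2 + 2*h) (E(h) = √(h + (-2 + h)) = √(-2 + 2*h))
p*E((6*(-3))*1) = 62*√(-2 + 2*((6*(-3))*1)) = 62*√(-2 + 2*(-18*1)) = 62*√(-2 + 2*(-18)) = 62*√(-2 - 36) = 62*√(-38) = 62*(I*√38) = 62*I*√38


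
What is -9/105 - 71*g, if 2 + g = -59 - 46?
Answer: 265892/35 ≈ 7596.9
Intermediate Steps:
g = -107 (g = -2 + (-59 - 46) = -2 - 105 = -107)
-9/105 - 71*g = -9/105 - 71*(-107) = -9*1/105 + 7597 = -3/35 + 7597 = 265892/35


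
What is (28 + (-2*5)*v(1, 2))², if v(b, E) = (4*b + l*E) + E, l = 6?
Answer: 23104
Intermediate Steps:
v(b, E) = 4*b + 7*E (v(b, E) = (4*b + 6*E) + E = 4*b + 7*E)
(28 + (-2*5)*v(1, 2))² = (28 + (-2*5)*(4*1 + 7*2))² = (28 - 10*(4 + 14))² = (28 - 10*18)² = (28 - 180)² = (-152)² = 23104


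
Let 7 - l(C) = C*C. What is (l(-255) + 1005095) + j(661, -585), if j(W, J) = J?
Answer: 939492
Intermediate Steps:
l(C) = 7 - C**2 (l(C) = 7 - C*C = 7 - C**2)
(l(-255) + 1005095) + j(661, -585) = ((7 - 1*(-255)**2) + 1005095) - 585 = ((7 - 1*65025) + 1005095) - 585 = ((7 - 65025) + 1005095) - 585 = (-65018 + 1005095) - 585 = 940077 - 585 = 939492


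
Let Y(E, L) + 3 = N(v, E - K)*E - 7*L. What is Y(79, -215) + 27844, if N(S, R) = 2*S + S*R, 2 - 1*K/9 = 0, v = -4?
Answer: 9438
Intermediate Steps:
K = 18 (K = 18 - 9*0 = 18 + 0 = 18)
N(S, R) = 2*S + R*S
Y(E, L) = -3 - 7*L + E*(64 - 4*E) (Y(E, L) = -3 + ((-4*(2 + (E - 1*18)))*E - 7*L) = -3 + ((-4*(2 + (E - 18)))*E - 7*L) = -3 + ((-4*(2 + (-18 + E)))*E - 7*L) = -3 + ((-4*(-16 + E))*E - 7*L) = -3 + ((64 - 4*E)*E - 7*L) = -3 + (E*(64 - 4*E) - 7*L) = -3 + (-7*L + E*(64 - 4*E)) = -3 - 7*L + E*(64 - 4*E))
Y(79, -215) + 27844 = (-3 - 7*(-215) - 4*79*(-16 + 79)) + 27844 = (-3 + 1505 - 4*79*63) + 27844 = (-3 + 1505 - 19908) + 27844 = -18406 + 27844 = 9438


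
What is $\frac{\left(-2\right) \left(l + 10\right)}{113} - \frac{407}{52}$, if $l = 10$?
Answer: $- \frac{48071}{5876} \approx -8.1809$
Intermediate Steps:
$\frac{\left(-2\right) \left(l + 10\right)}{113} - \frac{407}{52} = \frac{\left(-2\right) \left(10 + 10\right)}{113} - \frac{407}{52} = \left(-2\right) 20 \cdot \frac{1}{113} - \frac{407}{52} = \left(-40\right) \frac{1}{113} - \frac{407}{52} = - \frac{40}{113} - \frac{407}{52} = - \frac{48071}{5876}$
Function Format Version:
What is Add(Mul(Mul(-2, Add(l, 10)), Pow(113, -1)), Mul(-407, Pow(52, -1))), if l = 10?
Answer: Rational(-48071, 5876) ≈ -8.1809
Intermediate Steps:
Add(Mul(Mul(-2, Add(l, 10)), Pow(113, -1)), Mul(-407, Pow(52, -1))) = Add(Mul(Mul(-2, Add(10, 10)), Pow(113, -1)), Mul(-407, Pow(52, -1))) = Add(Mul(Mul(-2, 20), Rational(1, 113)), Mul(-407, Rational(1, 52))) = Add(Mul(-40, Rational(1, 113)), Rational(-407, 52)) = Add(Rational(-40, 113), Rational(-407, 52)) = Rational(-48071, 5876)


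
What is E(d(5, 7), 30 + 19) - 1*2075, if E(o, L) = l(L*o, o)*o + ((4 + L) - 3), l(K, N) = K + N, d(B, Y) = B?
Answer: -775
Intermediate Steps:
E(o, L) = 1 + L + o*(o + L*o) (E(o, L) = (L*o + o)*o + ((4 + L) - 3) = (o + L*o)*o + (1 + L) = o*(o + L*o) + (1 + L) = 1 + L + o*(o + L*o))
E(d(5, 7), 30 + 19) - 1*2075 = (1 + (30 + 19) + 5²*(1 + (30 + 19))) - 1*2075 = (1 + 49 + 25*(1 + 49)) - 2075 = (1 + 49 + 25*50) - 2075 = (1 + 49 + 1250) - 2075 = 1300 - 2075 = -775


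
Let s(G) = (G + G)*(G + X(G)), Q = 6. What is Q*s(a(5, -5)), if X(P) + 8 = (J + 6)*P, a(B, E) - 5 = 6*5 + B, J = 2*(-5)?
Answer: -61440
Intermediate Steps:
J = -10
a(B, E) = 35 + B (a(B, E) = 5 + (6*5 + B) = 5 + (30 + B) = 35 + B)
X(P) = -8 - 4*P (X(P) = -8 + (-10 + 6)*P = -8 - 4*P)
s(G) = 2*G*(-8 - 3*G) (s(G) = (G + G)*(G + (-8 - 4*G)) = (2*G)*(-8 - 3*G) = 2*G*(-8 - 3*G))
Q*s(a(5, -5)) = 6*(-2*(35 + 5)*(8 + 3*(35 + 5))) = 6*(-2*40*(8 + 3*40)) = 6*(-2*40*(8 + 120)) = 6*(-2*40*128) = 6*(-10240) = -61440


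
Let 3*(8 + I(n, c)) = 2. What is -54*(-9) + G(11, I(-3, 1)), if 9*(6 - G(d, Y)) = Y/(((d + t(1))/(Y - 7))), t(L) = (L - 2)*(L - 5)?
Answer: 596834/1215 ≈ 491.22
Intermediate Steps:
I(n, c) = -22/3 (I(n, c) = -8 + (1/3)*2 = -8 + 2/3 = -22/3)
t(L) = (-5 + L)*(-2 + L) (t(L) = (-2 + L)*(-5 + L) = (-5 + L)*(-2 + L))
G(d, Y) = 6 - Y*(-7 + Y)/(9*(4 + d)) (G(d, Y) = 6 - Y/(9*((d + (10 + 1**2 - 7*1))/(Y - 7))) = 6 - Y/(9*((d + (10 + 1 - 7))/(-7 + Y))) = 6 - Y/(9*((d + 4)/(-7 + Y))) = 6 - Y/(9*((4 + d)/(-7 + Y))) = 6 - Y*(-7 + Y)/(4 + d)/9 = 6 - Y*(-7 + Y)/(9*(4 + d)))
-54*(-9) + G(11, I(-3, 1)) = -54*(-9) + (216 - (-22/3)**2 + 7*(-22/3) + 54*11)/(9*(4 + 11)) = 486 + (1/9)*(216 - 1*484/9 - 154/3 + 594)/15 = 486 + (1/9)*(1/15)*(216 - 484/9 - 154/3 + 594) = 486 + (1/9)*(1/15)*(6344/9) = 486 + 6344/1215 = 596834/1215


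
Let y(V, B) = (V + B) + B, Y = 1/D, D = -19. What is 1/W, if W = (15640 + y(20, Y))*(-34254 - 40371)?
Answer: -19/22203773250 ≈ -8.5571e-10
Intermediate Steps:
Y = -1/19 (Y = 1/(-19) = -1/19 ≈ -0.052632)
y(V, B) = V + 2*B (y(V, B) = (B + V) + B = V + 2*B)
W = -22203773250/19 (W = (15640 + (20 + 2*(-1/19)))*(-34254 - 40371) = (15640 + (20 - 2/19))*(-74625) = (15640 + 378/19)*(-74625) = (297538/19)*(-74625) = -22203773250/19 ≈ -1.1686e+9)
1/W = 1/(-22203773250/19) = -19/22203773250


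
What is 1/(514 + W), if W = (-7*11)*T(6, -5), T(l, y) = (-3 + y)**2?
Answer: -1/4414 ≈ -0.00022655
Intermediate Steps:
W = -4928 (W = (-7*11)*(-3 - 5)**2 = -77*(-8)**2 = -77*64 = -4928)
1/(514 + W) = 1/(514 - 4928) = 1/(-4414) = -1/4414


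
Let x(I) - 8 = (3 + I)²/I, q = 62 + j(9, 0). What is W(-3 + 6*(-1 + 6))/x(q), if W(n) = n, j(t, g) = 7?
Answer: 621/1912 ≈ 0.32479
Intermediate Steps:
q = 69 (q = 62 + 7 = 69)
x(I) = 8 + (3 + I)²/I
W(-3 + 6*(-1 + 6))/x(q) = (-3 + 6*(-1 + 6))/(8 + (3 + 69)²/69) = (-3 + 6*5)/(8 + (1/69)*72²) = (-3 + 30)/(8 + (1/69)*5184) = 27/(8 + 1728/23) = 27/(1912/23) = 27*(23/1912) = 621/1912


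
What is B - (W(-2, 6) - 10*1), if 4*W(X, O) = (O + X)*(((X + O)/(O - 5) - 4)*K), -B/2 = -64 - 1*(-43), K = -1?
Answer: 52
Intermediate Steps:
B = 42 (B = -2*(-64 - 1*(-43)) = -2*(-64 + 43) = -2*(-21) = 42)
W(X, O) = (4 - (O + X)/(-5 + O))*(O + X)/4 (W(X, O) = ((O + X)*(((X + O)/(O - 5) - 4)*(-1)))/4 = ((O + X)*(((O + X)/(-5 + O) - 4)*(-1)))/4 = ((O + X)*((-4 + (O + X)/(-5 + O))*(-1)))/4 = ((O + X)*(4 - (O + X)/(-5 + O)))/4 = ((4 - (O + X)/(-5 + O))*(O + X))/4 = (4 - (O + X)/(-5 + O))*(O + X)/4)
B - (W(-2, 6) - 10*1) = 42 - ((-1*(-2)**2 - 20*6 - 20*(-2) + 3*6**2 + 2*6*(-2))/(4*(-5 + 6)) - 10*1) = 42 - ((1/4)*(-1*4 - 120 + 40 + 3*36 - 24)/1 - 10) = 42 - ((1/4)*1*(-4 - 120 + 40 + 108 - 24) - 10) = 42 - ((1/4)*1*0 - 10) = 42 - (0 - 10) = 42 - 1*(-10) = 42 + 10 = 52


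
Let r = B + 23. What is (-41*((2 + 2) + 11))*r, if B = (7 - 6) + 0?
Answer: -14760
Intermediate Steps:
B = 1 (B = 1 + 0 = 1)
r = 24 (r = 1 + 23 = 24)
(-41*((2 + 2) + 11))*r = -41*((2 + 2) + 11)*24 = -41*(4 + 11)*24 = -41*15*24 = -615*24 = -14760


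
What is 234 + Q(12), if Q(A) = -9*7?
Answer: 171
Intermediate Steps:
Q(A) = -63
234 + Q(12) = 234 - 63 = 171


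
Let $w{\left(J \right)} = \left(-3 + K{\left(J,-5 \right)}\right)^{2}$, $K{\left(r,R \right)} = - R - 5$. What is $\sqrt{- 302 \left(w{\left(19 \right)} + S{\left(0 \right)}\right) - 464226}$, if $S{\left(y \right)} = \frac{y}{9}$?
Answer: $64 i \sqrt{114} \approx 683.33 i$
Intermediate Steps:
$K{\left(r,R \right)} = -5 - R$
$w{\left(J \right)} = 9$ ($w{\left(J \right)} = \left(-3 - 0\right)^{2} = \left(-3 + \left(-5 + 5\right)\right)^{2} = \left(-3 + 0\right)^{2} = \left(-3\right)^{2} = 9$)
$S{\left(y \right)} = \frac{y}{9}$ ($S{\left(y \right)} = y \frac{1}{9} = \frac{y}{9}$)
$\sqrt{- 302 \left(w{\left(19 \right)} + S{\left(0 \right)}\right) - 464226} = \sqrt{- 302 \left(9 + \frac{1}{9} \cdot 0\right) - 464226} = \sqrt{- 302 \left(9 + 0\right) - 464226} = \sqrt{\left(-302\right) 9 - 464226} = \sqrt{-2718 - 464226} = \sqrt{-466944} = 64 i \sqrt{114}$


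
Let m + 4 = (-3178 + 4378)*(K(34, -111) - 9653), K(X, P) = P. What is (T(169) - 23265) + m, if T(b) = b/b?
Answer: -11740068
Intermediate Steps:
T(b) = 1
m = -11716804 (m = -4 + (-3178 + 4378)*(-111 - 9653) = -4 + 1200*(-9764) = -4 - 11716800 = -11716804)
(T(169) - 23265) + m = (1 - 23265) - 11716804 = -23264 - 11716804 = -11740068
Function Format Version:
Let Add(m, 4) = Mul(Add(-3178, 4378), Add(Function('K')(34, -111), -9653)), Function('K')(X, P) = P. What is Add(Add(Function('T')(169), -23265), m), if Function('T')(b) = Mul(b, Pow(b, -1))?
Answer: -11740068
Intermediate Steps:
Function('T')(b) = 1
m = -11716804 (m = Add(-4, Mul(Add(-3178, 4378), Add(-111, -9653))) = Add(-4, Mul(1200, -9764)) = Add(-4, -11716800) = -11716804)
Add(Add(Function('T')(169), -23265), m) = Add(Add(1, -23265), -11716804) = Add(-23264, -11716804) = -11740068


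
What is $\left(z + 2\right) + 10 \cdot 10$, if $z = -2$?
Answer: $100$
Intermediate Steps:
$\left(z + 2\right) + 10 \cdot 10 = \left(-2 + 2\right) + 10 \cdot 10 = 0 + 100 = 100$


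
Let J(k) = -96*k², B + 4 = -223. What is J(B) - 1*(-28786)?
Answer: -4917998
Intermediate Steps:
B = -227 (B = -4 - 223 = -227)
J(B) - 1*(-28786) = -96*(-227)² - 1*(-28786) = -96*51529 + 28786 = -4946784 + 28786 = -4917998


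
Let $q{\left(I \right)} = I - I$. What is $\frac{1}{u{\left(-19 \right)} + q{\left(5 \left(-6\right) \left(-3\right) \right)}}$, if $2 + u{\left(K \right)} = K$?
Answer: $- \frac{1}{21} \approx -0.047619$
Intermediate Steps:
$q{\left(I \right)} = 0$
$u{\left(K \right)} = -2 + K$
$\frac{1}{u{\left(-19 \right)} + q{\left(5 \left(-6\right) \left(-3\right) \right)}} = \frac{1}{\left(-2 - 19\right) + 0} = \frac{1}{-21 + 0} = \frac{1}{-21} = - \frac{1}{21}$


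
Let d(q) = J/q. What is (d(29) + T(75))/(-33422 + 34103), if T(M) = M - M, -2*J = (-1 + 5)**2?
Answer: -8/19749 ≈ -0.00040508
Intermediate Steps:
J = -8 (J = -(-1 + 5)**2/2 = -1/2*4**2 = -1/2*16 = -8)
T(M) = 0
d(q) = -8/q
(d(29) + T(75))/(-33422 + 34103) = (-8/29 + 0)/(-33422 + 34103) = (-8*1/29 + 0)/681 = (-8/29 + 0)*(1/681) = -8/29*1/681 = -8/19749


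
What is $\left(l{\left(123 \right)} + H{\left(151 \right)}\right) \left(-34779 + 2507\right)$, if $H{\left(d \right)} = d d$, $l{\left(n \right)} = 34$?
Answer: $-736931120$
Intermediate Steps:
$H{\left(d \right)} = d^{2}$
$\left(l{\left(123 \right)} + H{\left(151 \right)}\right) \left(-34779 + 2507\right) = \left(34 + 151^{2}\right) \left(-34779 + 2507\right) = \left(34 + 22801\right) \left(-32272\right) = 22835 \left(-32272\right) = -736931120$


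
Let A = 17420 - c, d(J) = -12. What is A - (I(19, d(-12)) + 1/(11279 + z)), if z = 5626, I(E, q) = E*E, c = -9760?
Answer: 453375194/16905 ≈ 26819.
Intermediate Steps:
I(E, q) = E²
A = 27180 (A = 17420 - 1*(-9760) = 17420 + 9760 = 27180)
A - (I(19, d(-12)) + 1/(11279 + z)) = 27180 - (19² + 1/(11279 + 5626)) = 27180 - (361 + 1/16905) = 27180 - 1*6102706/16905 = 27180 - 6102706/16905 = 453375194/16905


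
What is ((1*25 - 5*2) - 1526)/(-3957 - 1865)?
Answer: 1511/5822 ≈ 0.25953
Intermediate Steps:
((1*25 - 5*2) - 1526)/(-3957 - 1865) = ((25 - 10) - 1526)/(-5822) = (15 - 1526)*(-1/5822) = -1511*(-1/5822) = 1511/5822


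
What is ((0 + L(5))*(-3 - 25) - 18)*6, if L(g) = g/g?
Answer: -276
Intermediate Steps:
L(g) = 1
((0 + L(5))*(-3 - 25) - 18)*6 = ((0 + 1)*(-3 - 25) - 18)*6 = (1*(-28) - 18)*6 = (-28 - 18)*6 = -46*6 = -276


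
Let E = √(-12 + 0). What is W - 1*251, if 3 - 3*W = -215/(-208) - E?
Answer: -156215/624 + 2*I*√3/3 ≈ -250.34 + 1.1547*I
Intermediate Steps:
E = 2*I*√3 (E = √(-12) = 2*I*√3 ≈ 3.4641*I)
W = 409/624 + 2*I*√3/3 (W = 1 - (-215/(-208) - 2*I*√3)/3 = 1 - (-215*(-1/208) - 2*I*√3)/3 = 1 - (215/208 - 2*I*√3)/3 = 1 + (-215/624 + 2*I*√3/3) = 409/624 + 2*I*√3/3 ≈ 0.65545 + 1.1547*I)
W - 1*251 = (409/624 + 2*I*√3/3) - 1*251 = (409/624 + 2*I*√3/3) - 251 = -156215/624 + 2*I*√3/3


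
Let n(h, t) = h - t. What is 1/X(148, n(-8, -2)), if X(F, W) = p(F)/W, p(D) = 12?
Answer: -½ ≈ -0.50000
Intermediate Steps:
X(F, W) = 12/W
1/X(148, n(-8, -2)) = 1/(12/(-8 - 1*(-2))) = 1/(12/(-8 + 2)) = 1/(12/(-6)) = 1/(12*(-⅙)) = 1/(-2) = -½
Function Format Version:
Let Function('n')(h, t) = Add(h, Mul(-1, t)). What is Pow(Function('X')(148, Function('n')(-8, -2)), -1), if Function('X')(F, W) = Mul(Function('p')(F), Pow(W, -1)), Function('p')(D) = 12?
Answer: Rational(-1, 2) ≈ -0.50000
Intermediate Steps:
Function('X')(F, W) = Mul(12, Pow(W, -1))
Pow(Function('X')(148, Function('n')(-8, -2)), -1) = Pow(Mul(12, Pow(Add(-8, Mul(-1, -2)), -1)), -1) = Pow(Mul(12, Pow(Add(-8, 2), -1)), -1) = Pow(Mul(12, Pow(-6, -1)), -1) = Pow(Mul(12, Rational(-1, 6)), -1) = Pow(-2, -1) = Rational(-1, 2)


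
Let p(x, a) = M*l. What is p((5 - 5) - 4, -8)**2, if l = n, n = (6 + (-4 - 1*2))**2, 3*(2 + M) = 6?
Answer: 0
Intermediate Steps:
M = 0 (M = -2 + (1/3)*6 = -2 + 2 = 0)
n = 0 (n = (6 + (-4 - 2))**2 = (6 - 6)**2 = 0**2 = 0)
l = 0
p(x, a) = 0 (p(x, a) = 0*0 = 0)
p((5 - 5) - 4, -8)**2 = 0**2 = 0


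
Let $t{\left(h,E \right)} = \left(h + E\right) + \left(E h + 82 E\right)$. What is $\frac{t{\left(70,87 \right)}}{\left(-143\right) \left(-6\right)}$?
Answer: $\frac{13381}{858} \approx 15.596$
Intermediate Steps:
$t{\left(h,E \right)} = h + 83 E + E h$ ($t{\left(h,E \right)} = \left(E + h\right) + \left(82 E + E h\right) = h + 83 E + E h$)
$\frac{t{\left(70,87 \right)}}{\left(-143\right) \left(-6\right)} = \frac{70 + 83 \cdot 87 + 87 \cdot 70}{\left(-143\right) \left(-6\right)} = \frac{70 + 7221 + 6090}{858} = 13381 \cdot \frac{1}{858} = \frac{13381}{858}$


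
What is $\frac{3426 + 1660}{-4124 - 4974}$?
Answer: $- \frac{2543}{4549} \approx -0.55902$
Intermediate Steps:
$\frac{3426 + 1660}{-4124 - 4974} = \frac{5086}{-9098} = 5086 \left(- \frac{1}{9098}\right) = - \frac{2543}{4549}$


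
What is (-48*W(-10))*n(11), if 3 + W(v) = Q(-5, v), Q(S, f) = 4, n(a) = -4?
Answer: 192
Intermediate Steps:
W(v) = 1 (W(v) = -3 + 4 = 1)
(-48*W(-10))*n(11) = -48*1*(-4) = -48*(-4) = 192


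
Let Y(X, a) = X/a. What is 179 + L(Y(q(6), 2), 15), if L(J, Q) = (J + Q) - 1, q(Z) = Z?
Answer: 196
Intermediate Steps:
L(J, Q) = -1 + J + Q
179 + L(Y(q(6), 2), 15) = 179 + (-1 + 6/2 + 15) = 179 + (-1 + 6*(½) + 15) = 179 + (-1 + 3 + 15) = 179 + 17 = 196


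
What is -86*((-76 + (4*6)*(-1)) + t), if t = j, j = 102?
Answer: -172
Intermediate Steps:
t = 102
-86*((-76 + (4*6)*(-1)) + t) = -86*((-76 + (4*6)*(-1)) + 102) = -86*((-76 + 24*(-1)) + 102) = -86*((-76 - 24) + 102) = -86*(-100 + 102) = -86*2 = -172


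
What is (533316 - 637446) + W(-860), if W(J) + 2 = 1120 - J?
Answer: -102152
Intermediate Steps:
W(J) = 1118 - J (W(J) = -2 + (1120 - J) = 1118 - J)
(533316 - 637446) + W(-860) = (533316 - 637446) + (1118 - 1*(-860)) = -104130 + (1118 + 860) = -104130 + 1978 = -102152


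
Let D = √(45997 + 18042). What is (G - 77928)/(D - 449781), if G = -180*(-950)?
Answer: -20931008616/101151441961 - 46536*√64039/101151441961 ≈ -0.20704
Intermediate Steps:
G = 171000
D = √64039 ≈ 253.06
(G - 77928)/(D - 449781) = (171000 - 77928)/(√64039 - 449781) = 93072/(-449781 + √64039)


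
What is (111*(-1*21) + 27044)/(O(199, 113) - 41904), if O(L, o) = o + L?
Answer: -24713/41592 ≈ -0.59418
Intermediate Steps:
O(L, o) = L + o
(111*(-1*21) + 27044)/(O(199, 113) - 41904) = (111*(-1*21) + 27044)/((199 + 113) - 41904) = (111*(-21) + 27044)/(312 - 41904) = (-2331 + 27044)/(-41592) = 24713*(-1/41592) = -24713/41592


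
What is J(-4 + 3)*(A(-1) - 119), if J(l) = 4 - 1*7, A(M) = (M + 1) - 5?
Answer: 372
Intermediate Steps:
A(M) = -4 + M (A(M) = (1 + M) - 5 = -4 + M)
J(l) = -3 (J(l) = 4 - 7 = -3)
J(-4 + 3)*(A(-1) - 119) = -3*((-4 - 1) - 119) = -3*(-5 - 119) = -3*(-124) = 372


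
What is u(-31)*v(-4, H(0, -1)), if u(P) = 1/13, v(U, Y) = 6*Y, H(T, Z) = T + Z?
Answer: -6/13 ≈ -0.46154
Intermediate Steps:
u(P) = 1/13
u(-31)*v(-4, H(0, -1)) = (6*(0 - 1))/13 = (6*(-1))/13 = (1/13)*(-6) = -6/13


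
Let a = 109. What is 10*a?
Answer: 1090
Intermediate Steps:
10*a = 10*109 = 1090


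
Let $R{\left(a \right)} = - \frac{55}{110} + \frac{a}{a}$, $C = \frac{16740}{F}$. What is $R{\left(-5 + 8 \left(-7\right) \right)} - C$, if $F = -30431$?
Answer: $\frac{63911}{60862} \approx 1.0501$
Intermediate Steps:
$C = - \frac{16740}{30431}$ ($C = \frac{16740}{-30431} = 16740 \left(- \frac{1}{30431}\right) = - \frac{16740}{30431} \approx -0.5501$)
$R{\left(a \right)} = \frac{1}{2}$ ($R{\left(a \right)} = \left(-55\right) \frac{1}{110} + 1 = - \frac{1}{2} + 1 = \frac{1}{2}$)
$R{\left(-5 + 8 \left(-7\right) \right)} - C = \frac{1}{2} - - \frac{16740}{30431} = \frac{1}{2} + \frac{16740}{30431} = \frac{63911}{60862}$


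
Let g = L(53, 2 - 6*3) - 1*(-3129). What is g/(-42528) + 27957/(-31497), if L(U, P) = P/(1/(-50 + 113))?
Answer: -139528937/148833824 ≈ -0.93748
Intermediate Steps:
L(U, P) = 63*P (L(U, P) = P/(1/63) = P*63 = 63*P)
g = 2121 (g = 63*(2 - 6*3) - 1*(-3129) = 63*(2 - 18) + 3129 = 63*(-16) + 3129 = -1008 + 3129 = 2121)
g/(-42528) + 27957/(-31497) = 2121/(-42528) + 27957/(-31497) = 2121*(-1/42528) + 27957*(-1/31497) = -707/14176 - 9319/10499 = -139528937/148833824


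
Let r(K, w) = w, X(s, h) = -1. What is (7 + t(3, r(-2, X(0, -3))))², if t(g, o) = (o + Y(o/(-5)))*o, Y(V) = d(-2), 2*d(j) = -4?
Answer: 100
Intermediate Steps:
d(j) = -2 (d(j) = (½)*(-4) = -2)
Y(V) = -2
t(g, o) = o*(-2 + o) (t(g, o) = (o - 2)*o = (-2 + o)*o = o*(-2 + o))
(7 + t(3, r(-2, X(0, -3))))² = (7 - (-2 - 1))² = (7 - 1*(-3))² = (7 + 3)² = 10² = 100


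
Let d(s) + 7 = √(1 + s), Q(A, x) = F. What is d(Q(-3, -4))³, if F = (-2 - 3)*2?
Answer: -154 + 414*I ≈ -154.0 + 414.0*I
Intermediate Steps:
F = -10 (F = -5*2 = -10)
Q(A, x) = -10
d(s) = -7 + √(1 + s)
d(Q(-3, -4))³ = (-7 + √(1 - 10))³ = (-7 + √(-9))³ = (-7 + 3*I)³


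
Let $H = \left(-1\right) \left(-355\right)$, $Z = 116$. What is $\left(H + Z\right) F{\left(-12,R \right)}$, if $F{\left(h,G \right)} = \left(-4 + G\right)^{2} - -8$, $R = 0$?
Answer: $11304$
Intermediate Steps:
$H = 355$
$F{\left(h,G \right)} = 8 + \left(-4 + G\right)^{2}$ ($F{\left(h,G \right)} = \left(-4 + G\right)^{2} + 8 = 8 + \left(-4 + G\right)^{2}$)
$\left(H + Z\right) F{\left(-12,R \right)} = \left(355 + 116\right) \left(8 + \left(-4 + 0\right)^{2}\right) = 471 \left(8 + \left(-4\right)^{2}\right) = 471 \left(8 + 16\right) = 471 \cdot 24 = 11304$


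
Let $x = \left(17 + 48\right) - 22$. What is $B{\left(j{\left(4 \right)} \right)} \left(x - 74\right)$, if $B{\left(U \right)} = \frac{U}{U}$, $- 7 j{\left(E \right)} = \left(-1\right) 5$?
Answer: $-31$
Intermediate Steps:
$j{\left(E \right)} = \frac{5}{7}$ ($j{\left(E \right)} = - \frac{\left(-1\right) 5}{7} = \left(- \frac{1}{7}\right) \left(-5\right) = \frac{5}{7}$)
$x = 43$ ($x = 65 - 22 = 43$)
$B{\left(U \right)} = 1$
$B{\left(j{\left(4 \right)} \right)} \left(x - 74\right) = 1 \left(43 - 74\right) = 1 \left(-31\right) = -31$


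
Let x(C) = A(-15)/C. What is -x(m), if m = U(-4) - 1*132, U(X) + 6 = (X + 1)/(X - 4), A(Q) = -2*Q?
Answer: 80/367 ≈ 0.21798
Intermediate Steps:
U(X) = -6 + (1 + X)/(-4 + X) (U(X) = -6 + (X + 1)/(X - 4) = -6 + (1 + X)/(-4 + X))
m = -1101/8 (m = 5*(5 - 1*(-4))/(-4 - 4) - 1*132 = 5*(5 + 4)/(-8) - 132 = 5*(-⅛)*9 - 132 = -45/8 - 132 = -1101/8 ≈ -137.63)
x(C) = 30/C (x(C) = (-2*(-15))/C = 30/C)
-x(m) = -30/(-1101/8) = -30*(-8)/1101 = -1*(-80/367) = 80/367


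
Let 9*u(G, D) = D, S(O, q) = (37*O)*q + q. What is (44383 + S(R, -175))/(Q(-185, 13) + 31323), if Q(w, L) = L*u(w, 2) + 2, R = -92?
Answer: 5759172/281951 ≈ 20.426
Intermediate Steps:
S(O, q) = q + 37*O*q (S(O, q) = 37*O*q + q = q + 37*O*q)
u(G, D) = D/9
Q(w, L) = 2 + 2*L/9 (Q(w, L) = L*((⅑)*2) + 2 = L*(2/9) + 2 = 2*L/9 + 2 = 2 + 2*L/9)
(44383 + S(R, -175))/(Q(-185, 13) + 31323) = (44383 - 175*(1 + 37*(-92)))/((2 + (2/9)*13) + 31323) = (44383 - 175*(1 - 3404))/((2 + 26/9) + 31323) = (44383 - 175*(-3403))/(44/9 + 31323) = (44383 + 595525)/(281951/9) = 639908*(9/281951) = 5759172/281951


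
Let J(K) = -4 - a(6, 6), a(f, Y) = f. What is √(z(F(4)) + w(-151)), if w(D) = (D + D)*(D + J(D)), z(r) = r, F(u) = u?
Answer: √48626 ≈ 220.51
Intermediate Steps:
J(K) = -10 (J(K) = -4 - 1*6 = -4 - 6 = -10)
w(D) = 2*D*(-10 + D) (w(D) = (D + D)*(D - 10) = (2*D)*(-10 + D) = 2*D*(-10 + D))
√(z(F(4)) + w(-151)) = √(4 + 2*(-151)*(-10 - 151)) = √(4 + 2*(-151)*(-161)) = √(4 + 48622) = √48626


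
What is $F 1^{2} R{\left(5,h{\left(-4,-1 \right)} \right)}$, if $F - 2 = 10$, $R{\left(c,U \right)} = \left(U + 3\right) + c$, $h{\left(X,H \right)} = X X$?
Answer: $288$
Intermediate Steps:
$h{\left(X,H \right)} = X^{2}$
$R{\left(c,U \right)} = 3 + U + c$ ($R{\left(c,U \right)} = \left(3 + U\right) + c = 3 + U + c$)
$F = 12$ ($F = 2 + 10 = 12$)
$F 1^{2} R{\left(5,h{\left(-4,-1 \right)} \right)} = 12 \cdot 1^{2} \left(3 + \left(-4\right)^{2} + 5\right) = 12 \cdot 1 \left(3 + 16 + 5\right) = 12 \cdot 24 = 288$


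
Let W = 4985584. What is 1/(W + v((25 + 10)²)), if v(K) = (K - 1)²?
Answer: 1/6483760 ≈ 1.5423e-7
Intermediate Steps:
v(K) = (-1 + K)²
1/(W + v((25 + 10)²)) = 1/(4985584 + (-1 + (25 + 10)²)²) = 1/(4985584 + (-1 + 35²)²) = 1/(4985584 + (-1 + 1225)²) = 1/(4985584 + 1224²) = 1/(4985584 + 1498176) = 1/6483760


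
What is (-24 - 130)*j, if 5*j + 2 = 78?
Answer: -11704/5 ≈ -2340.8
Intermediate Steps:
j = 76/5 (j = -⅖ + (⅕)*78 = -⅖ + 78/5 = 76/5 ≈ 15.200)
(-24 - 130)*j = (-24 - 130)*(76/5) = -154*76/5 = -11704/5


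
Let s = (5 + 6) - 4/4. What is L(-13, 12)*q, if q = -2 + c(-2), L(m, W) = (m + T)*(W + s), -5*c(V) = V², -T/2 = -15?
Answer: -5236/5 ≈ -1047.2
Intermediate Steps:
T = 30 (T = -2*(-15) = 30)
s = 10 (s = 11 - 4*¼ = 11 - 1 = 10)
c(V) = -V²/5
L(m, W) = (10 + W)*(30 + m) (L(m, W) = (m + 30)*(W + 10) = (30 + m)*(10 + W) = (10 + W)*(30 + m))
q = -14/5 (q = -2 - ⅕*(-2)² = -2 - ⅕*4 = -2 - ⅘ = -14/5 ≈ -2.8000)
L(-13, 12)*q = (300 + 10*(-13) + 30*12 + 12*(-13))*(-14/5) = (300 - 130 + 360 - 156)*(-14/5) = 374*(-14/5) = -5236/5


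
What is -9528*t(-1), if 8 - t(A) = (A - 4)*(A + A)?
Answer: 19056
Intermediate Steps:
t(A) = 8 - 2*A*(-4 + A) (t(A) = 8 - (A - 4)*(A + A) = 8 - (-4 + A)*2*A = 8 - 2*A*(-4 + A))
-9528*t(-1) = -9528*(8 - 2*(-1)² + 8*(-1)) = -9528*(8 - 2*1 - 8) = -9528*(8 - 2 - 8) = -9528*(-2) = 19056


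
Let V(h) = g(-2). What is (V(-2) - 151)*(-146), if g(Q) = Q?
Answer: 22338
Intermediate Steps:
V(h) = -2
(V(-2) - 151)*(-146) = (-2 - 151)*(-146) = -153*(-146) = 22338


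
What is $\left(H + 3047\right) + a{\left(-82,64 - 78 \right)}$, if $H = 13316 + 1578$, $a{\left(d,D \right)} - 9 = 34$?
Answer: $17984$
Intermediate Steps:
$a{\left(d,D \right)} = 43$ ($a{\left(d,D \right)} = 9 + 34 = 43$)
$H = 14894$
$\left(H + 3047\right) + a{\left(-82,64 - 78 \right)} = \left(14894 + 3047\right) + 43 = 17941 + 43 = 17984$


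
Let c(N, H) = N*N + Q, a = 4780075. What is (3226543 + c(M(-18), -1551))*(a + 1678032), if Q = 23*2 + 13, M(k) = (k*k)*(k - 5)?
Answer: 379471302150942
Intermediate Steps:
M(k) = k**2*(-5 + k)
Q = 59 (Q = 46 + 13 = 59)
c(N, H) = 59 + N**2 (c(N, H) = N*N + 59 = N**2 + 59 = 59 + N**2)
(3226543 + c(M(-18), -1551))*(a + 1678032) = (3226543 + (59 + ((-18)**2*(-5 - 18))**2))*(4780075 + 1678032) = (3226543 + (59 + (324*(-23))**2))*6458107 = (3226543 + (59 + (-7452)**2))*6458107 = (3226543 + (59 + 55532304))*6458107 = (3226543 + 55532363)*6458107 = 58758906*6458107 = 379471302150942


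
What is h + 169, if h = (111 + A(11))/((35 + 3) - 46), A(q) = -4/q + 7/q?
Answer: 1706/11 ≈ 155.09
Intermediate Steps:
A(q) = 3/q
h = -153/11 (h = (111 + 3/11)/((35 + 3) - 46) = (111 + 3*(1/11))/(38 - 46) = (111 + 3/11)/(-8) = (1224/11)*(-⅛) = -153/11 ≈ -13.909)
h + 169 = -153/11 + 169 = 1706/11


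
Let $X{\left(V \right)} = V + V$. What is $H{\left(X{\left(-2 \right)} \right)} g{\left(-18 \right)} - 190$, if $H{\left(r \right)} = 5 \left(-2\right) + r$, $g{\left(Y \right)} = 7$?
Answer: $-288$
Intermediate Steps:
$X{\left(V \right)} = 2 V$
$H{\left(r \right)} = -10 + r$
$H{\left(X{\left(-2 \right)} \right)} g{\left(-18 \right)} - 190 = \left(-10 + 2 \left(-2\right)\right) 7 - 190 = \left(-10 - 4\right) 7 - 190 = \left(-14\right) 7 - 190 = -98 - 190 = -288$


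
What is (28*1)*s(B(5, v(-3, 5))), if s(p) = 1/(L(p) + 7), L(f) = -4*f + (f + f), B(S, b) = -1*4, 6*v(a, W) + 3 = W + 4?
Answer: 28/15 ≈ 1.8667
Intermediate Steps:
v(a, W) = ⅙ + W/6 (v(a, W) = -½ + (W + 4)/6 = -½ + (4 + W)/6 = -½ + (⅔ + W/6) = ⅙ + W/6)
B(S, b) = -4
L(f) = -2*f (L(f) = -4*f + 2*f = -2*f)
s(p) = 1/(7 - 2*p) (s(p) = 1/(-2*p + 7) = 1/(7 - 2*p))
(28*1)*s(B(5, v(-3, 5))) = (28*1)*(-1/(-7 + 2*(-4))) = 28*(-1/(-7 - 8)) = 28*(-1/(-15)) = 28*(-1*(-1/15)) = 28*(1/15) = 28/15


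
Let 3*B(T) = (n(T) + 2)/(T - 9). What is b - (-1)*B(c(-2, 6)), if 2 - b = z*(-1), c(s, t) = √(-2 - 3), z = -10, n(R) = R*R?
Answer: -679/86 + I*√5/86 ≈ -7.8953 + 0.026001*I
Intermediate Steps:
n(R) = R²
c(s, t) = I*√5 (c(s, t) = √(-5) = I*√5)
B(T) = (2 + T²)/(3*(-9 + T)) (B(T) = ((T² + 2)/(T - 9))/3 = ((2 + T²)/(-9 + T))/3 = (2 + T²)/(3*(-9 + T)))
b = -8 (b = 2 - (-10)*(-1) = 2 - 1*10 = 2 - 10 = -8)
b - (-1)*B(c(-2, 6)) = -8 - (-1)*(2 + (I*√5)²)/(3*(-9 + I*√5)) = -8 - (-1)*(2 - 5)/(3*(-9 + I*√5)) = -8 - (-1)*(⅓)*(-3)/(-9 + I*√5) = -8 - (-1)*(-1/(-9 + I*√5)) = -8 - 1/(-9 + I*√5)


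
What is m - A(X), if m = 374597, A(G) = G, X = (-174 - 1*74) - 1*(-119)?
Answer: 374726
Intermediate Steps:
X = -129 (X = (-174 - 74) + 119 = -248 + 119 = -129)
m - A(X) = 374597 - 1*(-129) = 374597 + 129 = 374726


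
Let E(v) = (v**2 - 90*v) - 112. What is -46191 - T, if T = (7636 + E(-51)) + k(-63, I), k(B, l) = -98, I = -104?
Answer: -60808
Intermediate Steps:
E(v) = -112 + v**2 - 90*v
T = 14617 (T = (7636 + (-112 + (-51)**2 - 90*(-51))) - 98 = (7636 + (-112 + 2601 + 4590)) - 98 = (7636 + 7079) - 98 = 14715 - 98 = 14617)
-46191 - T = -46191 - 1*14617 = -46191 - 14617 = -60808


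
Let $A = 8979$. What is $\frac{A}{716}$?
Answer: $\frac{8979}{716} \approx 12.54$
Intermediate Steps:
$\frac{A}{716} = \frac{8979}{716}$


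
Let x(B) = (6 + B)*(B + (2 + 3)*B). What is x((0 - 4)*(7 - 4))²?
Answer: 186624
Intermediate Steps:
x(B) = 6*B*(6 + B) (x(B) = (6 + B)*(B + 5*B) = (6 + B)*(6*B) = 6*B*(6 + B))
x((0 - 4)*(7 - 4))² = (6*((0 - 4)*(7 - 4))*(6 + (0 - 4)*(7 - 4)))² = (6*(-4*3)*(6 - 4*3))² = (6*(-12)*(6 - 12))² = (6*(-12)*(-6))² = 432² = 186624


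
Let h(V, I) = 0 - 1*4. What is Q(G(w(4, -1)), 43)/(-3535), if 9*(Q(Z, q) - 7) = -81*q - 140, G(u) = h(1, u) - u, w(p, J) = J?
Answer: 712/6363 ≈ 0.11190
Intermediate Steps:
h(V, I) = -4 (h(V, I) = 0 - 4 = -4)
G(u) = -4 - u
Q(Z, q) = -77/9 - 9*q (Q(Z, q) = 7 + (-81*q - 140)/9 = 7 + (-140 - 81*q)/9 = 7 + (-140/9 - 9*q) = -77/9 - 9*q)
Q(G(w(4, -1)), 43)/(-3535) = (-77/9 - 9*43)/(-3535) = (-77/9 - 387)*(-1/3535) = -3560/9*(-1/3535) = 712/6363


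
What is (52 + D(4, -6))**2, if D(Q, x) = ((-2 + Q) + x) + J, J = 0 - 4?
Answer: 1936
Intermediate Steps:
J = -4
D(Q, x) = -6 + Q + x (D(Q, x) = ((-2 + Q) + x) - 4 = (-2 + Q + x) - 4 = -6 + Q + x)
(52 + D(4, -6))**2 = (52 + (-6 + 4 - 6))**2 = (52 - 8)**2 = 44**2 = 1936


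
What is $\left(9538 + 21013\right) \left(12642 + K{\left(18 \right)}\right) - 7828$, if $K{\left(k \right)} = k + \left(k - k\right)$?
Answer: $386767832$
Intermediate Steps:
$K{\left(k \right)} = k$ ($K{\left(k \right)} = k + 0 = k$)
$\left(9538 + 21013\right) \left(12642 + K{\left(18 \right)}\right) - 7828 = \left(9538 + 21013\right) \left(12642 + 18\right) - 7828 = 30551 \cdot 12660 - 7828 = 386775660 - 7828 = 386767832$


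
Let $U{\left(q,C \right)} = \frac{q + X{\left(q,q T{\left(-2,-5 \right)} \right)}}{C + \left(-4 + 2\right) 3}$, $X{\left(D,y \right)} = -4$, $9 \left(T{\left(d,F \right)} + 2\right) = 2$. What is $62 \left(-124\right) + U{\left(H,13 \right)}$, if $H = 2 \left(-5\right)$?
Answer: $-7690$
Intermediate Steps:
$T{\left(d,F \right)} = - \frac{16}{9}$ ($T{\left(d,F \right)} = -2 + \frac{1}{9} \cdot 2 = -2 + \frac{2}{9} = - \frac{16}{9}$)
$H = -10$
$U{\left(q,C \right)} = \frac{-4 + q}{-6 + C}$ ($U{\left(q,C \right)} = \frac{q - 4}{C + \left(-4 + 2\right) 3} = \frac{-4 + q}{C - 6} = \frac{-4 + q}{-6 + C}$)
$62 \left(-124\right) + U{\left(H,13 \right)} = 62 \left(-124\right) + \frac{-4 - 10}{-6 + 13} = -7688 + \frac{1}{7} \left(-14\right) = -7688 - 2 = -7690$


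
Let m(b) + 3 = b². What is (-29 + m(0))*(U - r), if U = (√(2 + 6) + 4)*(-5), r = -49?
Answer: -928 + 320*√2 ≈ -475.45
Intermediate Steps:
m(b) = -3 + b²
U = -20 - 10*√2 (U = (√8 + 4)*(-5) = (2*√2 + 4)*(-5) = (4 + 2*√2)*(-5) = -20 - 10*√2 ≈ -34.142)
(-29 + m(0))*(U - r) = (-29 + (-3 + 0²))*((-20 - 10*√2) - 1*(-49)) = (-29 + (-3 + 0))*((-20 - 10*√2) + 49) = (-29 - 3)*(29 - 10*√2) = -32*(29 - 10*√2) = -928 + 320*√2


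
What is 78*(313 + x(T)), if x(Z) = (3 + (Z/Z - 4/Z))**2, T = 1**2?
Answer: 24414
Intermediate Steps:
T = 1
x(Z) = (4 - 4/Z)**2 (x(Z) = (3 + (1 - 4/Z))**2 = (4 - 4/Z)**2)
78*(313 + x(T)) = 78*(313 + 16*(-1 + 1)**2/1**2) = 78*(313 + 16*1*0**2) = 78*(313 + 16*1*0) = 78*(313 + 0) = 78*313 = 24414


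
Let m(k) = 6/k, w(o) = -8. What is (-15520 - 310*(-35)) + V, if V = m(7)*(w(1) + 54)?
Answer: -32414/7 ≈ -4630.6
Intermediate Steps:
V = 276/7 (V = (6/7)*(-8 + 54) = (6*(⅐))*46 = (6/7)*46 = 276/7 ≈ 39.429)
(-15520 - 310*(-35)) + V = (-15520 - 310*(-35)) + 276/7 = (-15520 + 10850) + 276/7 = -4670 + 276/7 = -32414/7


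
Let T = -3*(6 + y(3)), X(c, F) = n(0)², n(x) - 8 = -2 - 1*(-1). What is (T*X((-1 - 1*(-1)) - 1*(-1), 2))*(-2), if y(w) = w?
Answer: 2646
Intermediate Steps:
n(x) = 7 (n(x) = 8 + (-2 - 1*(-1)) = 8 + (-2 + 1) = 8 - 1 = 7)
X(c, F) = 49 (X(c, F) = 7² = 49)
T = -27 (T = -3*(6 + 3) = -3*9 = -27)
(T*X((-1 - 1*(-1)) - 1*(-1), 2))*(-2) = -27*49*(-2) = -1323*(-2) = 2646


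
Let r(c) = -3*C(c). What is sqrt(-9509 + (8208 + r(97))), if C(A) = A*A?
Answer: 2*I*sqrt(7382) ≈ 171.84*I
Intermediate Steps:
C(A) = A**2
r(c) = -3*c**2
sqrt(-9509 + (8208 + r(97))) = sqrt(-9509 + (8208 - 3*97**2)) = sqrt(-9509 + (8208 - 3*9409)) = sqrt(-9509 + (8208 - 28227)) = sqrt(-9509 - 20019) = sqrt(-29528) = 2*I*sqrt(7382)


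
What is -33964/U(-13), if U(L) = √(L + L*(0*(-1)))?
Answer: 33964*I*√13/13 ≈ 9419.9*I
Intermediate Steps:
U(L) = √L (U(L) = √(L + L*0) = √(L + 0) = √L)
-33964/U(-13) = -33964*(-I*√13/13) = -(-33964)*I*√13/13 = 33964*I*√13/13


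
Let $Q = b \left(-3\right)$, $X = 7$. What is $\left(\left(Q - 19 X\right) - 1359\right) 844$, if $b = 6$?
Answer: $-1274440$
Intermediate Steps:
$Q = -18$ ($Q = 6 \left(-3\right) = -18$)
$\left(\left(Q - 19 X\right) - 1359\right) 844 = \left(\left(-18 - 133\right) - 1359\right) 844 = \left(-151 - 1359\right) 844 = \left(-1510\right) 844 = -1274440$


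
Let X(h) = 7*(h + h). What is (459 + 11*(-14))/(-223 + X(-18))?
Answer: -61/95 ≈ -0.64211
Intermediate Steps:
X(h) = 14*h (X(h) = 7*(2*h) = 14*h)
(459 + 11*(-14))/(-223 + X(-18)) = (459 + 11*(-14))/(-223 + 14*(-18)) = (459 - 154)/(-223 - 252) = 305/(-475) = 305*(-1/475) = -61/95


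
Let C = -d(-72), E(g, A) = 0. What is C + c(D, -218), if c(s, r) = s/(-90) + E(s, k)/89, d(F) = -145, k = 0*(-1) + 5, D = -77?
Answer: 13127/90 ≈ 145.86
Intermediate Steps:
k = 5 (k = 0 + 5 = 5)
C = 145 (C = -1*(-145) = 145)
c(s, r) = -s/90 (c(s, r) = s/(-90) + 0/89 = s*(-1/90) + 0*(1/89) = -s/90 + 0 = -s/90)
C + c(D, -218) = 145 - 1/90*(-77) = 145 + 77/90 = 13127/90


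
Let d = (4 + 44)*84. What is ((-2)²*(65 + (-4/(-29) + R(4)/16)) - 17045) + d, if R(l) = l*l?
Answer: -369705/29 ≈ -12748.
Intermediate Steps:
R(l) = l²
d = 4032 (d = 48*84 = 4032)
((-2)²*(65 + (-4/(-29) + R(4)/16)) - 17045) + d = ((-2)²*(65 + (-4/(-29) + 4²/16)) - 17045) + 4032 = (4*(65 + (-4*(-1/29) + 16*(1/16))) - 17045) + 4032 = (4*(65 + (4/29 + 1)) - 17045) + 4032 = (4*(65 + 33/29) - 17045) + 4032 = (4*(1918/29) - 17045) + 4032 = (7672/29 - 17045) + 4032 = -486633/29 + 4032 = -369705/29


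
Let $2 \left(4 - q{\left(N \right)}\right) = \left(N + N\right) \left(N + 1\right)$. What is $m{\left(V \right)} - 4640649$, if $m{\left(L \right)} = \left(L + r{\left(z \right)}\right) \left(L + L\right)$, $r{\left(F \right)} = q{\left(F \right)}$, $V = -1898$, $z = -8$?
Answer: $2761551$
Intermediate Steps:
$q{\left(N \right)} = 4 - N \left(1 + N\right)$ ($q{\left(N \right)} = 4 - \frac{\left(N + N\right) \left(N + 1\right)}{2} = 4 - \frac{2 N \left(1 + N\right)}{2} = 4 - N \left(1 + N\right)$)
$r{\left(F \right)} = 4 - F - F^{2}$
$m{\left(L \right)} = 2 L \left(-52 + L\right)$ ($m{\left(L \right)} = \left(L - 52\right) \left(L + L\right) = \left(L + \left(4 + 8 - 64\right)\right) 2 L = \left(L - 52\right) 2 L = \left(-52 + L\right) 2 L = 2 L \left(-52 + L\right)$)
$m{\left(V \right)} - 4640649 = 2 \left(-1898\right) \left(-52 - 1898\right) - 4640649 = 2 \left(-1898\right) \left(-1950\right) - 4640649 = 7402200 - 4640649 = 2761551$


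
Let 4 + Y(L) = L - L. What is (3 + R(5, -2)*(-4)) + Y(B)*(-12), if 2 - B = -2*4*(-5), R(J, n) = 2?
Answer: 43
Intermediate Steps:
B = -38 (B = 2 - (-2*4)*(-5) = 2 - (-8)*(-5) = 2 - 1*40 = 2 - 40 = -38)
Y(L) = -4 (Y(L) = -4 + (L - L) = -4 + 0 = -4)
(3 + R(5, -2)*(-4)) + Y(B)*(-12) = (3 + 2*(-4)) - 4*(-12) = (3 - 8) + 48 = -5 + 48 = 43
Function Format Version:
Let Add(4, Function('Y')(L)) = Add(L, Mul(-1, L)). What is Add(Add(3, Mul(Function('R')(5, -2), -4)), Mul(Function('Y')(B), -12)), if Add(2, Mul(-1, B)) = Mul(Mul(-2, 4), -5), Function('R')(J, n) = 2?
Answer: 43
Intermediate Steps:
B = -38 (B = Add(2, Mul(-1, Mul(Mul(-2, 4), -5))) = Add(2, Mul(-1, Mul(-8, -5))) = Add(2, Mul(-1, 40)) = Add(2, -40) = -38)
Function('Y')(L) = -4 (Function('Y')(L) = Add(-4, Add(L, Mul(-1, L))) = Add(-4, 0) = -4)
Add(Add(3, Mul(Function('R')(5, -2), -4)), Mul(Function('Y')(B), -12)) = Add(Add(3, Mul(2, -4)), Mul(-4, -12)) = Add(Add(3, -8), 48) = Add(-5, 48) = 43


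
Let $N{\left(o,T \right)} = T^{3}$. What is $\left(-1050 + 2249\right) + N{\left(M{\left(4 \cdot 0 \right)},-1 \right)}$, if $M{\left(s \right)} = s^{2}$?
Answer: $1198$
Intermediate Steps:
$\left(-1050 + 2249\right) + N{\left(M{\left(4 \cdot 0 \right)},-1 \right)} = \left(-1050 + 2249\right) + \left(-1\right)^{3} = 1199 - 1 = 1198$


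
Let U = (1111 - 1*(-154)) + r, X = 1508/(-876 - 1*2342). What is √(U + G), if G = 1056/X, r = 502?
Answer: 3*I*√7682129/377 ≈ 22.056*I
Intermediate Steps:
X = -754/1609 (X = 1508/(-876 - 2342) = 1508/(-3218) = 1508*(-1/3218) = -754/1609 ≈ -0.46861)
U = 1767 (U = (1111 - 1*(-154)) + 502 = (1111 + 154) + 502 = 1265 + 502 = 1767)
G = -849552/377 (G = 1056/(-754/1609) = 1056*(-1609/754) = -849552/377 ≈ -2253.5)
√(U + G) = √(1767 - 849552/377) = √(-183393/377) = 3*I*√7682129/377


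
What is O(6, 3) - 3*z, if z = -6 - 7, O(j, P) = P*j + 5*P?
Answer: 72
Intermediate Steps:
O(j, P) = 5*P + P*j
z = -13
O(6, 3) - 3*z = 3*(5 + 6) - 3*(-13) = 3*11 + 39 = 33 + 39 = 72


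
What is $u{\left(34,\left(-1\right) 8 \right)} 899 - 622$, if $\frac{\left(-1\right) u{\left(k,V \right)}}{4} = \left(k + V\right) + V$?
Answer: $-65350$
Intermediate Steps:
$u{\left(k,V \right)} = - 8 V - 4 k$ ($u{\left(k,V \right)} = - 4 \left(\left(k + V\right) + V\right) = - 4 \left(\left(V + k\right) + V\right) = - 4 \left(k + 2 V\right) = - 8 V - 4 k$)
$u{\left(34,\left(-1\right) 8 \right)} 899 - 622 = \left(- 8 \left(\left(-1\right) 8\right) - 136\right) 899 - 622 = \left(\left(-8\right) \left(-8\right) - 136\right) 899 - 622 = \left(64 - 136\right) 899 - 622 = \left(-72\right) 899 - 622 = -64728 - 622 = -65350$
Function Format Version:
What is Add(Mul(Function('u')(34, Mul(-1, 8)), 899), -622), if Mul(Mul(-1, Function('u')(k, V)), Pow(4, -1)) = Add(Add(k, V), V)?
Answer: -65350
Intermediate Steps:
Function('u')(k, V) = Add(Mul(-8, V), Mul(-4, k)) (Function('u')(k, V) = Mul(-4, Add(Add(k, V), V)) = Mul(-4, Add(Add(V, k), V)) = Mul(-4, Add(k, Mul(2, V))) = Add(Mul(-8, V), Mul(-4, k)))
Add(Mul(Function('u')(34, Mul(-1, 8)), 899), -622) = Add(Mul(Add(Mul(-8, Mul(-1, 8)), Mul(-4, 34)), 899), -622) = Add(Mul(Add(Mul(-8, -8), -136), 899), -622) = Add(Mul(Add(64, -136), 899), -622) = Add(Mul(-72, 899), -622) = Add(-64728, -622) = -65350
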